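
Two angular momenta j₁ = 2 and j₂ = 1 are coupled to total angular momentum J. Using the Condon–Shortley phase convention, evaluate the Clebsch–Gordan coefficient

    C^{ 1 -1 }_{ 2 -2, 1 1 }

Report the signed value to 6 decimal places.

+0.774597  (= +√(3/5))

j₁+j₂−J=2  J+j₁−j₂=2  J−j₁+j₂=0  j₁+j₂+J+1=5
(j₁±m₁, j₂±m₂, J±M) = (0,4,2,0,0,2)
P² = 48/5
sum k=2..2:
  [2] +1/4 = 1/4
S = 1/4
C² = P²·S² = 3/5 ; C = +0.774597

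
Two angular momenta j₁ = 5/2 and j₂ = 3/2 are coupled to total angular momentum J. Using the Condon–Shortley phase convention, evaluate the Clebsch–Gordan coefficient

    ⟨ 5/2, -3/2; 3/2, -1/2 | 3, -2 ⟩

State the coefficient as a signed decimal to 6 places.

−√(1/12) = -0.288675

j₁+j₂−J=1  J+j₁−j₂=4  J−j₁+j₂=2  j₁+j₂+J+1=8
(j₁±m₁, j₂±m₂, J±M) = (1,4,1,2,1,5)
P² = 48
sum k=0..1:
  [0] +1/24 = 1/24
  [1] −1/12 = -1/12
S = -1/24
C² = P²·S² = 1/12 ; C = -0.288675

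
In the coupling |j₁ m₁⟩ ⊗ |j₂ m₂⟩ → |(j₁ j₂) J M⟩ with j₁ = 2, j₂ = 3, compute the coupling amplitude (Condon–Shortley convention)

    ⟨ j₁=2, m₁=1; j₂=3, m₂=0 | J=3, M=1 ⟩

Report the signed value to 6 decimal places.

j₁+j₂−J=2  J+j₁−j₂=2  J−j₁+j₂=4  j₁+j₂+J+1=9
(j₁±m₁, j₂±m₂, J±M) = (3,1,3,3,4,2)
P² = 96/5
sum k=0..1:
  [0] +1/12 = 1/12
  [1] −1/8 = -1/8
S = -1/24
C² = P²·S² = 1/30 ; C = -0.182574

−√(1/30) ≈ -0.182574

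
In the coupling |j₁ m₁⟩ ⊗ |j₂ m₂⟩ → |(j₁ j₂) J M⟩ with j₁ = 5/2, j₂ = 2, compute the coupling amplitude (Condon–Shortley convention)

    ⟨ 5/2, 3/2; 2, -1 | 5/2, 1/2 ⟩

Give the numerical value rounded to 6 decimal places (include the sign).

j₁+j₂−J=2  J+j₁−j₂=3  J−j₁+j₂=2  j₁+j₂+J+1=8
(j₁±m₁, j₂±m₂, J±M) = (4,1,1,3,3,2)
P² = 216/35
sum k=0..1:
  [0] +1/4 = 1/4
  [1] −1/12 = -1/12
S = 1/6
C² = P²·S² = 6/35 ; C = +0.414039

+√(6/35) ≈ +0.414039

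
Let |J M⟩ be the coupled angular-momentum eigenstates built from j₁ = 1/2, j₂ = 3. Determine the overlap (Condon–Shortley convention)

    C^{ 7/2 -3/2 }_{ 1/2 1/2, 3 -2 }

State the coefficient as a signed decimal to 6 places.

+0.534522  (= +√(2/7))

triangle: 0!×1!×6!/8! = 720/40320
(j±m)!: 1!×0!×1!×5!×2!×5! = 28800
prefactor² = (2J+1)×Δ×N² = 28800/7
  k=0: +1/(0!×0!×0!×1!×1!×5!) = 1/120
Σ = 1/120  ⇒  CG² = 28800/7×1/120² = 2/7
CG = +√(2/7) = +0.534522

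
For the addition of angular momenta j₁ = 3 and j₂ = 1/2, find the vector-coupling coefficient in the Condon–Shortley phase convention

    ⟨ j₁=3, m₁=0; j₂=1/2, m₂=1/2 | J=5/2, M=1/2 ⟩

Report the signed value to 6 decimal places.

−√(3/7) = -0.654654

j₁+j₂−J=1  J+j₁−j₂=5  J−j₁+j₂=0  j₁+j₂+J+1=7
(j₁±m₁, j₂±m₂, J±M) = (3,3,1,0,3,2)
P² = 432/7
sum k=1..1:
  [1] −1/12 = -1/12
S = -1/12
C² = P²·S² = 3/7 ; C = -0.654654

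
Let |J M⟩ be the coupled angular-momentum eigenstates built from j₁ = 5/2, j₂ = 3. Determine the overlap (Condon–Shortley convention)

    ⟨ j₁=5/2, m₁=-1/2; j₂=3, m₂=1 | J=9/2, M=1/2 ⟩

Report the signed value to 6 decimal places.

√[10·1!4!5!/11! · 2!3!4!2!5!4!] = √(92160/77)
  +(−1)^0/∏(0,1,3,4,1,1)! = 1/144  (running 1/144)
  +(−1)^1/∏(1,0,2,3,2,2)! = -1/48  (running -1/72)
⟨..|..⟩ = √(92160/77)·(-1/72) = -0.480500

-0.480500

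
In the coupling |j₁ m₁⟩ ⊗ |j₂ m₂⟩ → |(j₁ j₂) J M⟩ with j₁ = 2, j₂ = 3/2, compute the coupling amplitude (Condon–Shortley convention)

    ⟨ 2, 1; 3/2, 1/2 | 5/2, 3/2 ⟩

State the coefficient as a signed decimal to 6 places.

triangle: 1!·3!·2!/7! = 12/5040
(j±m)!: 3!·1!·2!·1!·4!·1! = 288
prefactor² = (2J+1)·Δ·N² = 144/35
  k=0: +1/(0!·1!·1!·2!·2!·0!) = 1/4
  k=1: −1/(1!·0!·0!·1!·3!·1!) = -1/6
Σ = 1/12  ⇒  CG² = 144/35·1/12² = 1/35
CG = +√(1/35) = +0.169031

+0.169031  (= +√(1/35))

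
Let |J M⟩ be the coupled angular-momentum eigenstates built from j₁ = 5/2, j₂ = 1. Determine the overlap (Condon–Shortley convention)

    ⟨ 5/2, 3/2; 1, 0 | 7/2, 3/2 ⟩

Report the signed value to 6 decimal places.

√[8·0!5!2!/8! · 4!1!1!1!5!2!] = √(1920/7)
  +(−1)^0/∏(0,0,1,1,4,1)! = 1/24  (running 1/24)
⟨..|..⟩ = √(1920/7)·(1/24) = +0.690066

+√(10/21) ≈ +0.690066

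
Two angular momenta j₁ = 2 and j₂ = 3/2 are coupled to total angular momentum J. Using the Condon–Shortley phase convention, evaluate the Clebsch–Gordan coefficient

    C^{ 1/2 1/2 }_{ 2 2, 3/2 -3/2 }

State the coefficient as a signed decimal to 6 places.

+0.632456  (= +√(2/5))

triangle: 3!·1!·0!/5! = 6/120
(j±m)!: 4!·0!·0!·3!·1!·0! = 144
prefactor² = (2J+1)·Δ·N² = 72/5
  k=0: +1/(0!·3!·0!·0!·1!·0!) = 1/6
Σ = 1/6  ⇒  CG² = 72/5·1/6² = 2/5
CG = +√(2/5) = +0.632456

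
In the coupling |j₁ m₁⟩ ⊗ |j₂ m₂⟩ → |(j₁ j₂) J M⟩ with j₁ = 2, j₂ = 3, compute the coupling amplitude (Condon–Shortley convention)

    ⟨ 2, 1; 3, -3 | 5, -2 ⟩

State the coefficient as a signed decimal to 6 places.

√[11·0!4!6!/11! · 3!1!0!6!3!7!] = √(622080)
  +(−1)^0/∏(0,0,1,0,3,6)! = 1/4320  (running 1/4320)
⟨..|..⟩ = √(622080)·(1/4320) = +0.182574

+0.182574  (= +√(1/30))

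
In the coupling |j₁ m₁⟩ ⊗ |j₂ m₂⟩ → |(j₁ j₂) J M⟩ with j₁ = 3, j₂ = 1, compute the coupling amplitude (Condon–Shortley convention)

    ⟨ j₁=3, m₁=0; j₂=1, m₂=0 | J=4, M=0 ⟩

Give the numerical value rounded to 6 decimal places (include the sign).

+0.755929

j₁+j₂−J=0  J+j₁−j₂=6  J−j₁+j₂=2  j₁+j₂+J+1=9
(j₁±m₁, j₂±m₂, J±M) = (3,3,1,1,4,4)
P² = 5184/7
sum k=0..0:
  [0] +1/36 = 1/36
S = 1/36
C² = P²·S² = 4/7 ; C = +0.755929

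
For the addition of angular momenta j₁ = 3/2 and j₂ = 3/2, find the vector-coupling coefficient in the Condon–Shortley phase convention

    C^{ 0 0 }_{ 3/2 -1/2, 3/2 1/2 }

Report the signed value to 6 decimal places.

+√(1/4) = +0.500000

triangle: 3!*0!*0!/4! = 6/24
(j±m)!: 1!*2!*2!*1!*0!*0! = 4
prefactor² = (2J+1)*Δ*N² = 1
  k=2: +1/(2!*1!*0!*0!*0!*0!) = 1/2
Σ = 1/2  ⇒  CG² = 1*1/2² = 1/4
CG = +√(1/4) = +0.500000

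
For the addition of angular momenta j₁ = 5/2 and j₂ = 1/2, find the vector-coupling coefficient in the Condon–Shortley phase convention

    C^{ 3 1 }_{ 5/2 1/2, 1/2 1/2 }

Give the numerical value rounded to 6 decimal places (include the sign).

+√(2/3) ≈ +0.816497

j₁+j₂−J=0  J+j₁−j₂=5  J−j₁+j₂=1  j₁+j₂+J+1=7
(j₁±m₁, j₂±m₂, J±M) = (3,2,1,0,4,2)
P² = 96
sum k=0..0:
  [0] +1/12 = 1/12
S = 1/12
C² = P²·S² = 2/3 ; C = +0.816497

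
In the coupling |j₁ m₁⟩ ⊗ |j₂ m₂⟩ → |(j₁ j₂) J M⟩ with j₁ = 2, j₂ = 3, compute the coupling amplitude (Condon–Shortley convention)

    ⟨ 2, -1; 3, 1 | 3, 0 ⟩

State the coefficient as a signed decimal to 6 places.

triangle: 2!×2!×4!/9! = 96/362880
(j±m)!: 1!×3!×4!×2!×3!×3! = 10368
prefactor² = (2J+1)×Δ×N² = 96/5
  k=1: −1/(1!×1!×2!×3!×0!×1!) = -1/12
  k=2: +1/(2!×0!×1!×2!×1!×2!) = 1/8
Σ = 1/24  ⇒  CG² = 96/5×1/24² = 1/30
CG = +√(1/30) = +0.182574

+0.182574  (= +√(1/30))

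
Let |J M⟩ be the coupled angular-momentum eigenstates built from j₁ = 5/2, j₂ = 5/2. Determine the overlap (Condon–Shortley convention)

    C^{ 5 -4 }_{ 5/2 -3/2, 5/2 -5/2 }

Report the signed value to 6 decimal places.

triangle: 0!*5!*5!/11! = 14400/39916800
(j±m)!: 1!*4!*0!*5!*1!*9! = 1045094400
prefactor² = (2J+1)*Δ*N² = 4147200
  k=0: +1/(0!*0!*4!*0!*1!*5!) = 1/2880
Σ = 1/2880  ⇒  CG² = 4147200*1/2880² = 1/2
CG = +√(1/2) = +0.707107

+√(1/2) = +0.707107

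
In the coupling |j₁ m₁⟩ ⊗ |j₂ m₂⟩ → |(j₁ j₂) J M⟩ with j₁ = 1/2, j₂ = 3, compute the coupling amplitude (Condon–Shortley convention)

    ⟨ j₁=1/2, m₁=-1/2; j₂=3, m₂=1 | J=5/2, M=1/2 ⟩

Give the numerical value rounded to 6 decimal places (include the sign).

√[6·1!0!5!/7! · 0!1!4!2!3!2!] = √(576/7)
  +(−1)^1/∏(1,0,0,3,0,2)! = -1/12  (running -1/12)
⟨..|..⟩ = √(576/7)·(-1/12) = -0.755929

−√(4/7) = -0.755929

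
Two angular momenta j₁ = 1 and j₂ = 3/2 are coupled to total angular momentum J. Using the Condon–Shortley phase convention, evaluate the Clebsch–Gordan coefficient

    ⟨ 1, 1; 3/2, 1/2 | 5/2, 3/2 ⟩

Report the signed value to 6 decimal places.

+√(3/5) ≈ +0.774597

√[6·0!2!3!/6! · 2!0!2!1!4!1!] = √(48/5)
  +(−1)^0/∏(0,0,0,2,2,1)! = 1/4  (running 1/4)
⟨..|..⟩ = √(48/5)·(1/4) = +0.774597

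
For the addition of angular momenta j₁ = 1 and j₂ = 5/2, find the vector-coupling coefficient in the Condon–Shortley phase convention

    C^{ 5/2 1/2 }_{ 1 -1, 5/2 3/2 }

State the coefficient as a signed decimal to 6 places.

−√(16/35) ≈ -0.676123

j₁+j₂−J=1  J+j₁−j₂=1  J−j₁+j₂=4  j₁+j₂+J+1=7
(j₁±m₁, j₂±m₂, J±M) = (0,2,4,1,3,2)
P² = 576/35
sum k=1..1:
  [1] −1/6 = -1/6
S = -1/6
C² = P²·S² = 16/35 ; C = -0.676123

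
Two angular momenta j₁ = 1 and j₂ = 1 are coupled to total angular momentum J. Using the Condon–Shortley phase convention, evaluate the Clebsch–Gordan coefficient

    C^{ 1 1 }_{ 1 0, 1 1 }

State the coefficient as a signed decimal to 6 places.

-0.707107

triangle: 1!×1!×1!/4! = 1/24
(j±m)!: 1!×1!×2!×0!×2!×0! = 4
prefactor² = (2J+1)×Δ×N² = 1/2
  k=1: −1/(1!×0!×0!×1!×1!×0!) = -1
Σ = -1  ⇒  CG² = 1/2×(-1)² = 1/2
CG = −√(1/2) = -0.707107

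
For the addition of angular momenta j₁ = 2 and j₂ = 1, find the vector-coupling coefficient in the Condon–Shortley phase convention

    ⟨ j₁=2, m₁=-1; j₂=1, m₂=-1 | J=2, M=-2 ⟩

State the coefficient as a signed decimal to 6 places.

j₁+j₂−J=1  J+j₁−j₂=3  J−j₁+j₂=1  j₁+j₂+J+1=6
(j₁±m₁, j₂±m₂, J±M) = (1,3,0,2,0,4)
P² = 12
sum k=0..0:
  [0] +1/6 = 1/6
S = 1/6
C² = P²·S² = 1/3 ; C = +0.577350

+√(1/3) = +0.577350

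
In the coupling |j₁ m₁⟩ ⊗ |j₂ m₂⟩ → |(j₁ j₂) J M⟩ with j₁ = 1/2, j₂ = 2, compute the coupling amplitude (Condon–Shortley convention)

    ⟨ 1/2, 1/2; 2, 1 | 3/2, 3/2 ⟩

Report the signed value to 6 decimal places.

j₁+j₂−J=1  J+j₁−j₂=0  J−j₁+j₂=3  j₁+j₂+J+1=5
(j₁±m₁, j₂±m₂, J±M) = (1,0,3,1,3,0)
P² = 36/5
sum k=0..0:
  [0] +1/6 = 1/6
S = 1/6
C² = P²·S² = 1/5 ; C = +0.447214

+0.447214  (= +√(1/5))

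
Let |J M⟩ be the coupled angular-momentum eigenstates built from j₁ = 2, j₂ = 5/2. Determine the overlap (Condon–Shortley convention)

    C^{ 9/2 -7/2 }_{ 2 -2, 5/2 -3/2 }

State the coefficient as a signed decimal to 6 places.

√[10·0!4!5!/10! · 0!4!1!4!1!8!] = √(184320)
  +(−1)^0/∏(0,0,4,1,0,4)! = 1/576  (running 1/576)
⟨..|..⟩ = √(184320)·(1/576) = +0.745356

+0.745356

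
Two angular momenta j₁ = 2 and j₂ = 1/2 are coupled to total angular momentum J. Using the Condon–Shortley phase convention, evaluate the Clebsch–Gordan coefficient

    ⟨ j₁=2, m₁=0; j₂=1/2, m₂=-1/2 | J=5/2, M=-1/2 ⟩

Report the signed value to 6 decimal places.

+√(3/5) = +0.774597

j₁+j₂−J=0  J+j₁−j₂=4  J−j₁+j₂=1  j₁+j₂+J+1=6
(j₁±m₁, j₂±m₂, J±M) = (2,2,0,1,2,3)
P² = 48/5
sum k=0..0:
  [0] +1/4 = 1/4
S = 1/4
C² = P²·S² = 3/5 ; C = +0.774597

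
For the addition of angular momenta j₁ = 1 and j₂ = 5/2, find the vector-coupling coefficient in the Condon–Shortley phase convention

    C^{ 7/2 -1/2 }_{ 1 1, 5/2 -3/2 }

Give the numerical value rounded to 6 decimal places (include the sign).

+√(1/7) ≈ +0.377964

√[8·0!2!5!/8! · 2!0!1!4!3!4!] = √(2304/7)
  +(−1)^0/∏(0,0,0,1,2,4)! = 1/48  (running 1/48)
⟨..|..⟩ = √(2304/7)·(1/48) = +0.377964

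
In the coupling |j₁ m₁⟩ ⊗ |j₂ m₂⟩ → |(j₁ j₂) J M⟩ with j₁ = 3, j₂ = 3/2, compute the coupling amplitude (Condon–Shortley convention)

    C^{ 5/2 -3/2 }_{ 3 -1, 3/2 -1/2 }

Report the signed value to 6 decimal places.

√[6·2!4!1!/8! · 2!4!1!2!1!4!] = √(576/35)
  +(−1)^0/∏(0,2,4,1,0,0)! = 1/48  (running 1/48)
  +(−1)^1/∏(1,1,3,0,1,1)! = -1/6  (running -7/48)
⟨..|..⟩ = √(576/35)·(-7/48) = -0.591608

−√(7/20) = -0.591608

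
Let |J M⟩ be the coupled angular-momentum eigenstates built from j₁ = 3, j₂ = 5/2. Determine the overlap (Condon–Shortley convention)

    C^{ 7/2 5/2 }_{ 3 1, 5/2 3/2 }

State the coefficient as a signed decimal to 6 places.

-0.398410

j₁+j₂−J=2  J+j₁−j₂=4  J−j₁+j₂=3  j₁+j₂+J+1=10
(j₁±m₁, j₂±m₂, J±M) = (4,2,4,1,6,1)
P² = 18432/35
sum k=1..2:
  [1] −1/36 = -1/36
  [2] +1/96 = 1/96
S = -5/288
C² = P²·S² = 10/63 ; C = -0.398410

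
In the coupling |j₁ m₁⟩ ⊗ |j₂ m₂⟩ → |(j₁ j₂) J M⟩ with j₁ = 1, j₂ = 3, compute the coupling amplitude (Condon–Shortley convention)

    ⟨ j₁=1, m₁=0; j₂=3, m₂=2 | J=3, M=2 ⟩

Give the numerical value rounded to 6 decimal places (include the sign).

−√(1/3) = -0.577350

triangle: 1!×1!×5!/8! = 120/40320
(j±m)!: 1!×1!×5!×1!×5!×1! = 14400
prefactor² = (2J+1)×Δ×N² = 300
  k=0: +1/(0!×1!×1!×5!×0!×0!) = 1/120
  k=1: −1/(1!×0!×0!×4!×1!×1!) = -1/24
Σ = -1/30  ⇒  CG² = 300×(-1/30)² = 1/3
CG = −√(1/3) = -0.577350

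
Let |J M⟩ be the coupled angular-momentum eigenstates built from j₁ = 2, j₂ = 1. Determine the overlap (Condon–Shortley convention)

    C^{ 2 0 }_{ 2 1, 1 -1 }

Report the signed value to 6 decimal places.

+√(1/2) = +0.707107

j₁+j₂−J=1  J+j₁−j₂=3  J−j₁+j₂=1  j₁+j₂+J+1=6
(j₁±m₁, j₂±m₂, J±M) = (3,1,0,2,2,2)
P² = 2
sum k=0..0:
  [0] +1/2 = 1/2
S = 1/2
C² = P²·S² = 1/2 ; C = +0.707107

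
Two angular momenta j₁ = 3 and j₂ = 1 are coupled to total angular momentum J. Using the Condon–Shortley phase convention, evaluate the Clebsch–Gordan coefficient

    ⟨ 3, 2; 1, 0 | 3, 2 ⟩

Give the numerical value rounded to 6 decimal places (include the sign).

+√(1/3) ≈ +0.577350

j₁+j₂−J=1  J+j₁−j₂=5  J−j₁+j₂=1  j₁+j₂+J+1=8
(j₁±m₁, j₂±m₂, J±M) = (5,1,1,1,5,1)
P² = 300
sum k=0..1:
  [0] +1/24 = 1/24
  [1] −1/120 = -1/120
S = 1/30
C² = P²·S² = 1/3 ; C = +0.577350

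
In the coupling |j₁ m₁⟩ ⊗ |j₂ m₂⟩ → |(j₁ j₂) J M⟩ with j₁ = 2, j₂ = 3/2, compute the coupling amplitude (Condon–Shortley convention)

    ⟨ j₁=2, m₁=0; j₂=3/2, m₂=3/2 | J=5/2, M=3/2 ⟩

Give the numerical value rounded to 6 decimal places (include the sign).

j₁+j₂−J=1  J+j₁−j₂=3  J−j₁+j₂=2  j₁+j₂+J+1=7
(j₁±m₁, j₂±m₂, J±M) = (2,2,3,0,4,1)
P² = 288/35
sum k=1..1:
  [1] −1/4 = -1/4
S = -1/4
C² = P²·S² = 18/35 ; C = -0.717137

-0.717137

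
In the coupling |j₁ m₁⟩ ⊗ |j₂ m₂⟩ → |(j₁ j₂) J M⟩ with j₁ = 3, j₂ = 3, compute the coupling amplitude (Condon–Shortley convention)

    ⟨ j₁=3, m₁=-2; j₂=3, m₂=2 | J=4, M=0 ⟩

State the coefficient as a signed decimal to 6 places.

triangle: 2!×4!×4!/11! = 1152/39916800
(j±m)!: 1!×5!×5!×1!×4!×4! = 8294400
prefactor² = (2J+1)×Δ×N² = 165888/77
  k=1: −1/(1!×1!×4!×4!×0!×0!) = -1/576
  k=2: +1/(2!×0!×3!×3!×1!×1!) = 1/72
Σ = 7/576  ⇒  CG² = 165888/77×7/576² = 7/22
CG = +√(7/22) = +0.564076

+√(7/22) ≈ +0.564076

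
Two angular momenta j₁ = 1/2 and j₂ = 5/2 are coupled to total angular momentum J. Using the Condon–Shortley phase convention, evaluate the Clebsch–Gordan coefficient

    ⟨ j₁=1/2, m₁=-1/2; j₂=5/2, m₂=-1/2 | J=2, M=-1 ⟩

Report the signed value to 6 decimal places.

-0.577350

triangle: 1!·0!·4!/6! = 24/720
(j±m)!: 0!·1!·2!·3!·1!·3! = 72
prefactor² = (2J+1)·Δ·N² = 12
  k=1: −1/(1!·0!·0!·1!·0!·3!) = -1/6
Σ = -1/6  ⇒  CG² = 12·(-1/6)² = 1/3
CG = −√(1/3) = -0.577350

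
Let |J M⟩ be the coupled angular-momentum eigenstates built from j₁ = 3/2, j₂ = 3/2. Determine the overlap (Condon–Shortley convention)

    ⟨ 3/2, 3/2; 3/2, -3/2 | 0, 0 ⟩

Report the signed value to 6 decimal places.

+0.500000

j₁+j₂−J=3  J+j₁−j₂=0  J−j₁+j₂=0  j₁+j₂+J+1=4
(j₁±m₁, j₂±m₂, J±M) = (3,0,0,3,0,0)
P² = 9
sum k=0..0:
  [0] +1/6 = 1/6
S = 1/6
C² = P²·S² = 1/4 ; C = +0.500000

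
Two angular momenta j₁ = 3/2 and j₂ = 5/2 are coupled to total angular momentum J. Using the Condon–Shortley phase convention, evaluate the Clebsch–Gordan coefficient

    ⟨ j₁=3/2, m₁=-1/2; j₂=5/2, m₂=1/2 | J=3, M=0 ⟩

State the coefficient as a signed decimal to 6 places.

−√(1/5) ≈ -0.447214

√[7·1!2!4!/8! · 1!2!3!2!3!3!] = √(36/5)
  +(−1)^0/∏(0,1,2,3,0,1)! = 1/12  (running 1/12)
  +(−1)^1/∏(1,0,1,2,1,2)! = -1/4  (running -1/6)
⟨..|..⟩ = √(36/5)·(-1/6) = -0.447214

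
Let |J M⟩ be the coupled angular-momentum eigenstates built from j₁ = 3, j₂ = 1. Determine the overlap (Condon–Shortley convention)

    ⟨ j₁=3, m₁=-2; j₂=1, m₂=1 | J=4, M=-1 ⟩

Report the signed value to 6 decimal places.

j₁+j₂−J=0  J+j₁−j₂=6  J−j₁+j₂=2  j₁+j₂+J+1=9
(j₁±m₁, j₂±m₂, J±M) = (1,5,2,0,3,5)
P² = 43200/7
sum k=0..0:
  [0] +1/240 = 1/240
S = 1/240
C² = P²·S² = 3/28 ; C = +0.327327

+√(3/28) = +0.327327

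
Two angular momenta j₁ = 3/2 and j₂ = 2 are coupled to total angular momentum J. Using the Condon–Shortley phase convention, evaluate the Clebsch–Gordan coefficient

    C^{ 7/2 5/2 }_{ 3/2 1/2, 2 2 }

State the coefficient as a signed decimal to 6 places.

+0.654654

√[8·0!3!4!/8! · 2!1!4!0!6!1!] = √(6912/7)
  +(−1)^0/∏(0,0,1,4,2,0)! = 1/48  (running 1/48)
⟨..|..⟩ = √(6912/7)·(1/48) = +0.654654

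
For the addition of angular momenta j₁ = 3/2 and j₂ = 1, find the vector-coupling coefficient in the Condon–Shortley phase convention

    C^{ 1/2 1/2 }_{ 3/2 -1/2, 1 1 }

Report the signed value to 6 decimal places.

+0.408248

j₁+j₂−J=2  J+j₁−j₂=1  J−j₁+j₂=0  j₁+j₂+J+1=4
(j₁±m₁, j₂±m₂, J±M) = (1,2,2,0,1,0)
P² = 2/3
sum k=2..2:
  [2] +1/2 = 1/2
S = 1/2
C² = P²·S² = 1/6 ; C = +0.408248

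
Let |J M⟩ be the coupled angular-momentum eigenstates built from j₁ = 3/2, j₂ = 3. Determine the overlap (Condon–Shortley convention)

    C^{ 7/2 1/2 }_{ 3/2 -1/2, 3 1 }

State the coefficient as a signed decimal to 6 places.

j₁+j₂−J=1  J+j₁−j₂=2  J−j₁+j₂=5  j₁+j₂+J+1=9
(j₁±m₁, j₂±m₂, J±M) = (1,2,4,2,4,3)
P² = 512/7
sum k=0..1:
  [0] +1/48 = 1/48
  [1] −1/12 = -1/12
S = -1/16
C² = P²·S² = 2/7 ; C = -0.534522

-0.534522  (= −√(2/7))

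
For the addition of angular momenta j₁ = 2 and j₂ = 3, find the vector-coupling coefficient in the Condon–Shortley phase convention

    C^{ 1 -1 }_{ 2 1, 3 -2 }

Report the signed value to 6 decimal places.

-0.534522

√[3·4!0!2!/7! · 3!1!1!5!0!2!] = √(288/7)
  +(−1)^1/∏(1,3,0,0,0,2)! = -1/12  (running -1/12)
⟨..|..⟩ = √(288/7)·(-1/12) = -0.534522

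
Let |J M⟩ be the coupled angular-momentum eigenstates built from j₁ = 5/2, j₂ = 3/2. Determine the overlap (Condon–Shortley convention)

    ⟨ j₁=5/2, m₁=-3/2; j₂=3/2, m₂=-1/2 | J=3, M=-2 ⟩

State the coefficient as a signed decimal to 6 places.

triangle: 1!×4!×2!/8! = 48/40320
(j±m)!: 1!×4!×1!×2!×1!×5! = 5760
prefactor² = (2J+1)×Δ×N² = 48
  k=0: +1/(0!×1!×4!×1!×0!×1!) = 1/24
  k=1: −1/(1!×0!×3!×0!×1!×2!) = -1/12
Σ = -1/24  ⇒  CG² = 48×(-1/24)² = 1/12
CG = −√(1/12) = -0.288675

−√(1/12) ≈ -0.288675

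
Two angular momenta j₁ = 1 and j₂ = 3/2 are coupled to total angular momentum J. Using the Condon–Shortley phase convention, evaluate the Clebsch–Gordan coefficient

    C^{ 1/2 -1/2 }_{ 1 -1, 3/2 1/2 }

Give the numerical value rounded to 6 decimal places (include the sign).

+√(1/6) = +0.408248

√[2·2!0!1!/4! · 0!2!2!1!0!1!] = √(2/3)
  +(−1)^2/∏(2,0,0,0,0,1)! = 1/2  (running 1/2)
⟨..|..⟩ = √(2/3)·(1/2) = +0.408248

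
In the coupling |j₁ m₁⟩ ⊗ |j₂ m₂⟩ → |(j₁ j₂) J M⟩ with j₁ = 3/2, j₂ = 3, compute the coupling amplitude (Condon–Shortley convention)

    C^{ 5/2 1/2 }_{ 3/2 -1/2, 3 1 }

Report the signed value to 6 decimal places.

triangle: 2!*1!*4!/8! = 48/40320
(j±m)!: 1!*2!*4!*2!*3!*2! = 1152
prefactor² = (2J+1)*Δ*N² = 288/35
  k=1: −1/(1!*1!*1!*3!*0!*1!) = -1/6
  k=2: +1/(2!*0!*0!*2!*1!*2!) = 1/8
Σ = -1/24  ⇒  CG² = 288/35*(-1/24)² = 1/70
CG = −√(1/70) = -0.119523

−√(1/70) ≈ -0.119523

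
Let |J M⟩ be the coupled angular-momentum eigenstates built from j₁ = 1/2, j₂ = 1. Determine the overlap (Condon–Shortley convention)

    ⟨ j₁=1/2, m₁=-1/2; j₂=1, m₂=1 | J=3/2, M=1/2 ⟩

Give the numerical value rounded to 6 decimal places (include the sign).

√[4·0!1!2!/4! · 0!1!2!0!2!1!] = √(4/3)
  +(−1)^0/∏(0,0,1,2,0,0)! = 1/2  (running 1/2)
⟨..|..⟩ = √(4/3)·(1/2) = +0.577350

+0.577350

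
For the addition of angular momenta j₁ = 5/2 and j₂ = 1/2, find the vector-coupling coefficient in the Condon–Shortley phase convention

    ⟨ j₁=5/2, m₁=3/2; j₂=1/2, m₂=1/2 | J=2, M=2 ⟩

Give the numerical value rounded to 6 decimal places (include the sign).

√[5·1!4!0!/6! · 4!1!1!0!4!0!] = √(96)
  +(−1)^1/∏(1,0,0,0,4,0)! = -1/24  (running -1/24)
⟨..|..⟩ = √(96)·(-1/24) = -0.408248

−√(1/6) ≈ -0.408248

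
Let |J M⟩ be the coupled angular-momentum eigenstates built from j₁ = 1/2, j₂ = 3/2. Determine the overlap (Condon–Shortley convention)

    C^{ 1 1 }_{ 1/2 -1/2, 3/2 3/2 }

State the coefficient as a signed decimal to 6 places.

−√(3/4) ≈ -0.866025

triangle: 1!·0!·2!/4! = 2/24
(j±m)!: 0!·1!·3!·0!·2!·0! = 12
prefactor² = (2J+1)·Δ·N² = 3
  k=1: −1/(1!·0!·0!·2!·0!·0!) = -1/2
Σ = -1/2  ⇒  CG² = 3·(-1/2)² = 3/4
CG = −√(3/4) = -0.866025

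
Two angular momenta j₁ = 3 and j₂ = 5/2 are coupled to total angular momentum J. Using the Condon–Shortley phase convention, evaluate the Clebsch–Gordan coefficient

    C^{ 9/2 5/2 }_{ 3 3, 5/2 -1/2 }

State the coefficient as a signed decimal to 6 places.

+√(3/11) = +0.522233

triangle: 1!*5!*4!/11! = 2880/39916800
(j±m)!: 6!*0!*2!*3!*7!*2! = 87091200
prefactor² = (2J+1)*Δ*N² = 691200/11
  k=0: +1/(0!*1!*0!*2!*5!*2!) = 1/480
Σ = 1/480  ⇒  CG² = 691200/11*1/480² = 3/11
CG = +√(3/11) = +0.522233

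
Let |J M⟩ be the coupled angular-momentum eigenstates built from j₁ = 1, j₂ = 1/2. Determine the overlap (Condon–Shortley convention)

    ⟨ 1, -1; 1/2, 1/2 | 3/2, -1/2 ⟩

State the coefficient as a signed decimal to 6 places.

√[4·0!2!1!/4! · 0!2!1!0!1!2!] = √(4/3)
  +(−1)^0/∏(0,0,2,1,0,0)! = 1/2  (running 1/2)
⟨..|..⟩ = √(4/3)·(1/2) = +0.577350

+0.577350  (= +√(1/3))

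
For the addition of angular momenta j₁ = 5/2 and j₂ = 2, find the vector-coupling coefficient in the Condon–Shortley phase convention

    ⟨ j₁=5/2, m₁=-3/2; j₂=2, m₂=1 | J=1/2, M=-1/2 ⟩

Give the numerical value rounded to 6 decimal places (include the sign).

-0.516398  (= −√(4/15))

j₁+j₂−J=4  J+j₁−j₂=1  J−j₁+j₂=0  j₁+j₂+J+1=6
(j₁±m₁, j₂±m₂, J±M) = (1,4,3,1,0,1)
P² = 48/5
sum k=3..3:
  [3] −1/6 = -1/6
S = -1/6
C² = P²·S² = 4/15 ; C = -0.516398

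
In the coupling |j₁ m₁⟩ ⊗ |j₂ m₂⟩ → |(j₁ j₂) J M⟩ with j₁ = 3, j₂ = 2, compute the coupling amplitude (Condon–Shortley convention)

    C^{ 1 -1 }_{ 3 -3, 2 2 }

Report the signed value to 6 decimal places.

j₁+j₂−J=4  J+j₁−j₂=2  J−j₁+j₂=0  j₁+j₂+J+1=7
(j₁±m₁, j₂±m₂, J±M) = (0,6,4,0,0,2)
P² = 6912/7
sum k=4..4:
  [4] +1/48 = 1/48
S = 1/48
C² = P²·S² = 3/7 ; C = +0.654654

+√(3/7) = +0.654654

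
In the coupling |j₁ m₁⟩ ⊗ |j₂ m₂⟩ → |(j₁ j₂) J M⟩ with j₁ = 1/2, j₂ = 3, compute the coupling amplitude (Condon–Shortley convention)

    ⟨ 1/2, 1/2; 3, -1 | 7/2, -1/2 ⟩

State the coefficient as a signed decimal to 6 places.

+√(3/7) = +0.654654

j₁+j₂−J=0  J+j₁−j₂=1  J−j₁+j₂=6  j₁+j₂+J+1=8
(j₁±m₁, j₂±m₂, J±M) = (1,0,2,4,3,4)
P² = 6912/7
sum k=0..0:
  [0] +1/48 = 1/48
S = 1/48
C² = P²·S² = 3/7 ; C = +0.654654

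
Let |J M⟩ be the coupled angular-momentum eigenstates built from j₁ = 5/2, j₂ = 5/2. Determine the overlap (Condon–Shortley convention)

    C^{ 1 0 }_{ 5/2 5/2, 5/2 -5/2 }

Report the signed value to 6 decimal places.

+√(5/14) ≈ +0.597614

triangle: 4!·1!·1!/7! = 24/5040
(j±m)!: 5!·0!·0!·5!·1!·1! = 14400
prefactor² = (2J+1)·Δ·N² = 1440/7
  k=0: +1/(0!·4!·0!·0!·1!·1!) = 1/24
Σ = 1/24  ⇒  CG² = 1440/7·1/24² = 5/14
CG = +√(5/14) = +0.597614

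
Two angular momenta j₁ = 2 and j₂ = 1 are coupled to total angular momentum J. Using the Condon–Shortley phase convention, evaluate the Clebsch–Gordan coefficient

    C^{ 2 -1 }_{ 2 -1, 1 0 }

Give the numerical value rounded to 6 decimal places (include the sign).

-0.408248

√[5·1!3!1!/6! · 1!3!1!1!1!3!] = √(3/2)
  +(−1)^0/∏(0,1,3,1,0,0)! = 1/6  (running 1/6)
  +(−1)^1/∏(1,0,2,0,1,1)! = -1/2  (running -1/3)
⟨..|..⟩ = √(3/2)·(-1/3) = -0.408248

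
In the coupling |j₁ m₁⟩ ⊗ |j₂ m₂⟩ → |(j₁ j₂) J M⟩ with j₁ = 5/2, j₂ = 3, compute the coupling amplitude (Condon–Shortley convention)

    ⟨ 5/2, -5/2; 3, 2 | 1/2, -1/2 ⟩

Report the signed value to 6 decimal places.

triangle: 5!*0!*1!/7! = 120/5040
(j±m)!: 0!*5!*5!*1!*0!*1! = 14400
prefactor² = (2J+1)*Δ*N² = 4800/7
  k=5: −1/(5!*0!*0!*0!*0!*1!) = -1/120
Σ = -1/120  ⇒  CG² = 4800/7*(-1/120)² = 1/21
CG = −√(1/21) = -0.218218

−√(1/21) ≈ -0.218218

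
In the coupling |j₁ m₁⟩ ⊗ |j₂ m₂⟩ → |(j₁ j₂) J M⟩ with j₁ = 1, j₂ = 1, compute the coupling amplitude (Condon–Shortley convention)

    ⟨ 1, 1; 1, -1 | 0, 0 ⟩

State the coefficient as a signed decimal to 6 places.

+√(1/3) = +0.577350

√[1·2!0!0!/3! · 2!0!0!2!0!0!] = √(4/3)
  +(−1)^0/∏(0,2,0,0,0,0)! = 1/2  (running 1/2)
⟨..|..⟩ = √(4/3)·(1/2) = +0.577350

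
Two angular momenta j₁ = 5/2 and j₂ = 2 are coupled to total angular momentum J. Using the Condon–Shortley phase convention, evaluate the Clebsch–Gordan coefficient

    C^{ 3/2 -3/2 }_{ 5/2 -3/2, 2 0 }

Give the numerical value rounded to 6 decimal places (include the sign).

triangle: 3!×2!×1!/7! = 12/5040
(j±m)!: 1!×4!×2!×2!×0!×3! = 576
prefactor² = (2J+1)×Δ×N² = 192/35
  k=2: +1/(2!×1!×2!×0!×0!×1!) = 1/4
Σ = 1/4  ⇒  CG² = 192/35×1/4² = 12/35
CG = +√(12/35) = +0.585540

+0.585540  (= +√(12/35))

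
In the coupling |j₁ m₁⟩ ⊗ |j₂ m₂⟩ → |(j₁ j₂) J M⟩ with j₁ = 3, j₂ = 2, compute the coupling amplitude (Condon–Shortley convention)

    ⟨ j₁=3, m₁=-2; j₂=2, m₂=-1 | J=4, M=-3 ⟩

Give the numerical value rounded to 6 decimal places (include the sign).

−√(1/20) ≈ -0.223607

triangle: 1!×5!×3!/10! = 720/3628800
(j±m)!: 1!×5!×1!×3!×1!×7! = 3628800
prefactor² = (2J+1)×Δ×N² = 6480
  k=0: +1/(0!×1!×5!×1!×0!×2!) = 1/240
  k=1: −1/(1!×0!×4!×0!×1!×3!) = -1/144
Σ = -1/360  ⇒  CG² = 6480×(-1/360)² = 1/20
CG = −√(1/20) = -0.223607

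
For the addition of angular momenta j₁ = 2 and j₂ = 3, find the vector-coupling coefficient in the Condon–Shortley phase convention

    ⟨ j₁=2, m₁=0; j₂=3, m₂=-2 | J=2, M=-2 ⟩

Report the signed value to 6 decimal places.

-0.597614

triangle: 3!×1!×3!/8! = 36/40320
(j±m)!: 2!×2!×1!×5!×0!×4! = 11520
prefactor² = (2J+1)×Δ×N² = 360/7
  k=1: −1/(1!×2!×1!×0!×0!×3!) = -1/12
Σ = -1/12  ⇒  CG² = 360/7×(-1/12)² = 5/14
CG = −√(5/14) = -0.597614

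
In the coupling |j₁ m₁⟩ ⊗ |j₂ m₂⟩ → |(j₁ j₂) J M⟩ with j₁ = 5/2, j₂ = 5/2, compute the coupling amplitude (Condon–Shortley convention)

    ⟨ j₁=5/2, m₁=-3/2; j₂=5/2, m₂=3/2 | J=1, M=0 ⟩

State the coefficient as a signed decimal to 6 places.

√[3·4!1!1!/7! · 1!4!4!1!1!1!] = √(288/35)
  +(−1)^3/∏(3,1,1,1,0,0)! = -1/6  (running -1/6)
  +(−1)^4/∏(4,0,0,0,1,1)! = 1/24  (running -1/8)
⟨..|..⟩ = √(288/35)·(-1/8) = -0.358569

-0.358569  (= −√(9/70))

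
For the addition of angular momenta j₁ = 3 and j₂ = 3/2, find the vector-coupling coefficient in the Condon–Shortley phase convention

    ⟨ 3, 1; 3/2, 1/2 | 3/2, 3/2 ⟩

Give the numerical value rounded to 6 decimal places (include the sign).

triangle: 3!*3!*0!/7! = 36/5040
(j±m)!: 4!*2!*2!*1!*3!*0! = 576
prefactor² = (2J+1)*Δ*N² = 576/35
  k=2: +1/(2!*1!*0!*0!*3!*0!) = 1/12
Σ = 1/12  ⇒  CG² = 576/35*1/12² = 4/35
CG = +√(4/35) = +0.338062

+0.338062  (= +√(4/35))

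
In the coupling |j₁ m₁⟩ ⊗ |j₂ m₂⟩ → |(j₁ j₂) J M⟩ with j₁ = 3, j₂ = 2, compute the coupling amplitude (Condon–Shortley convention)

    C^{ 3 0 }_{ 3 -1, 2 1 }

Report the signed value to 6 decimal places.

+√(1/30) ≈ +0.182574

triangle: 2!·4!·2!/9! = 96/362880
(j±m)!: 2!·4!·3!·1!·3!·3! = 10368
prefactor² = (2J+1)·Δ·N² = 96/5
  k=1: −1/(1!·1!·3!·2!·1!·0!) = -1/12
  k=2: +1/(2!·0!·2!·1!·2!·1!) = 1/8
Σ = 1/24  ⇒  CG² = 96/5·1/24² = 1/30
CG = +√(1/30) = +0.182574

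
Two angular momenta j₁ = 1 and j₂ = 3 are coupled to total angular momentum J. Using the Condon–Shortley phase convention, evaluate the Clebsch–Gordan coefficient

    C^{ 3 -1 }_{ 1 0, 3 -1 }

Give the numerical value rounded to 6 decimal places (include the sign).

+0.288675  (= +√(1/12))

√[7·1!1!5!/8! · 1!1!2!4!2!4!] = √(48)
  +(−1)^0/∏(0,1,1,2,0,3)! = 1/12  (running 1/12)
  +(−1)^1/∏(1,0,0,1,1,4)! = -1/24  (running 1/24)
⟨..|..⟩ = √(48)·(1/24) = +0.288675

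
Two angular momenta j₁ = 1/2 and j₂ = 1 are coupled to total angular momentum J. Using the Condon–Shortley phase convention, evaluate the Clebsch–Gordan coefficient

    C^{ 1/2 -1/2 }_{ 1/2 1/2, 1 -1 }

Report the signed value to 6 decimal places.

√[2·1!0!1!/3! · 1!0!0!2!0!1!] = √(2/3)
  +(−1)^0/∏(0,1,0,0,0,1)! = 1  (running 1)
⟨..|..⟩ = √(2/3)·(1) = +0.816497

+0.816497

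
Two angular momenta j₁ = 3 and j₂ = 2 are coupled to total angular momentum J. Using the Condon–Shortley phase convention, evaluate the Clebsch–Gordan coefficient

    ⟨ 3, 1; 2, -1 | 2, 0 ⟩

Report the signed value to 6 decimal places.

√[5·3!3!1!/8! · 4!2!1!3!2!2!] = √(36/7)
  +(−1)^0/∏(0,3,2,1,1,0)! = 1/12  (running 1/12)
  +(−1)^1/∏(1,2,1,0,2,1)! = -1/4  (running -1/6)
⟨..|..⟩ = √(36/7)·(-1/6) = -0.377964

−√(1/7) = -0.377964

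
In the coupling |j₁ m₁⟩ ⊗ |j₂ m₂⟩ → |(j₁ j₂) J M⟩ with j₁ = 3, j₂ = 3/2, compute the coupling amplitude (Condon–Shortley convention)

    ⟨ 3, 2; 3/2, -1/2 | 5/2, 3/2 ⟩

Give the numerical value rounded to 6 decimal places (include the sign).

√[6·2!4!1!/8! · 5!1!1!2!4!1!] = √(288/7)
  +(−1)^0/∏(0,2,1,1,3,0)! = 1/12  (running 1/12)
  +(−1)^1/∏(1,1,0,0,4,1)! = -1/24  (running 1/24)
⟨..|..⟩ = √(288/7)·(1/24) = +0.267261

+0.267261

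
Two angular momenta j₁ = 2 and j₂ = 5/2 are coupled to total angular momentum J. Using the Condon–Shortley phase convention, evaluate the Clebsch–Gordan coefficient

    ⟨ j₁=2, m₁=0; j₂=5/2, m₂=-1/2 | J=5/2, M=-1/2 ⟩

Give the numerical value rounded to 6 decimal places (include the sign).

-0.478091

triangle: 2!*2!*3!/8! = 24/40320
(j±m)!: 2!*2!*2!*3!*2!*3! = 576
prefactor² = (2J+1)*Δ*N² = 72/35
  k=0: +1/(0!*2!*2!*2!*0!*1!) = 1/8
  k=1: −1/(1!*1!*1!*1!*1!*2!) = -1/2
  k=2: +1/(2!*0!*0!*0!*2!*3!) = 1/24
Σ = -1/3  ⇒  CG² = 72/35*(-1/3)² = 8/35
CG = −√(8/35) = -0.478091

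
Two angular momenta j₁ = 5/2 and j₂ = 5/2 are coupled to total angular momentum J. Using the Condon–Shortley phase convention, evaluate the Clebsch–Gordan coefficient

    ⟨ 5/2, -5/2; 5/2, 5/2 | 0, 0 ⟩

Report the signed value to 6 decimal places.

-0.408248  (= −√(1/6))

j₁+j₂−J=5  J+j₁−j₂=0  J−j₁+j₂=0  j₁+j₂+J+1=6
(j₁±m₁, j₂±m₂, J±M) = (0,5,5,0,0,0)
P² = 2400
sum k=5..5:
  [5] −1/120 = -1/120
S = -1/120
C² = P²·S² = 1/6 ; C = -0.408248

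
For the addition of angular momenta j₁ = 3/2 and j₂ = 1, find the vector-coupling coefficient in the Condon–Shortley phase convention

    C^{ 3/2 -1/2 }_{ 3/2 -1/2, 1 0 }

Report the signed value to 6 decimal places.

-0.258199  (= −√(1/15))

j₁+j₂−J=1  J+j₁−j₂=2  J−j₁+j₂=1  j₁+j₂+J+1=5
(j₁±m₁, j₂±m₂, J±M) = (1,2,1,1,1,2)
P² = 4/15
sum k=0..1:
  [0] +1/2 = 1/2
  [1] −1/1 = -1
S = -1/2
C² = P²·S² = 1/15 ; C = -0.258199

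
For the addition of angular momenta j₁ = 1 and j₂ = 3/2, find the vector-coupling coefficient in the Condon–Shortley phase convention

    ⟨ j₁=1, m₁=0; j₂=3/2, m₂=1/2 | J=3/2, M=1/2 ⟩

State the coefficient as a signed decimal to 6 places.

j₁+j₂−J=1  J+j₁−j₂=1  J−j₁+j₂=2  j₁+j₂+J+1=5
(j₁±m₁, j₂±m₂, J±M) = (1,1,2,1,2,1)
P² = 4/15
sum k=0..1:
  [0] +1/2 = 1/2
  [1] −1/1 = -1
S = -1/2
C² = P²·S² = 1/15 ; C = -0.258199

−√(1/15) = -0.258199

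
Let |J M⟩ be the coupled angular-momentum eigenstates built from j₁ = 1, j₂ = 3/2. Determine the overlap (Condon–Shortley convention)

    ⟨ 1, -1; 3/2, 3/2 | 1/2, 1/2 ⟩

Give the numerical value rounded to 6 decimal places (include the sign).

j₁+j₂−J=2  J+j₁−j₂=0  J−j₁+j₂=1  j₁+j₂+J+1=4
(j₁±m₁, j₂±m₂, J±M) = (0,2,3,0,1,0)
P² = 2
sum k=2..2:
  [2] +1/2 = 1/2
S = 1/2
C² = P²·S² = 1/2 ; C = +0.707107

+0.707107  (= +√(1/2))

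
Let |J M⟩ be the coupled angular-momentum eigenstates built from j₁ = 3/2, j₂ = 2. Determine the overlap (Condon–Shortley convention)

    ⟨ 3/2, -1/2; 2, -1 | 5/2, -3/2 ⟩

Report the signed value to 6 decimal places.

+√(1/35) ≈ +0.169031

j₁+j₂−J=1  J+j₁−j₂=2  J−j₁+j₂=3  j₁+j₂+J+1=7
(j₁±m₁, j₂±m₂, J±M) = (1,2,1,3,1,4)
P² = 144/35
sum k=0..1:
  [0] +1/4 = 1/4
  [1] −1/6 = -1/6
S = 1/12
C² = P²·S² = 1/35 ; C = +0.169031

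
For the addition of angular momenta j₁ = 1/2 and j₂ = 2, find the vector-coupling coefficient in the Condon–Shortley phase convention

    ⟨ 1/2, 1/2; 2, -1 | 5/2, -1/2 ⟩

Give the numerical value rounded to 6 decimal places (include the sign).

+√(2/5) ≈ +0.632456

√[6·0!1!4!/6! · 1!0!1!3!2!3!] = √(72/5)
  +(−1)^0/∏(0,0,0,1,1,3)! = 1/6  (running 1/6)
⟨..|..⟩ = √(72/5)·(1/6) = +0.632456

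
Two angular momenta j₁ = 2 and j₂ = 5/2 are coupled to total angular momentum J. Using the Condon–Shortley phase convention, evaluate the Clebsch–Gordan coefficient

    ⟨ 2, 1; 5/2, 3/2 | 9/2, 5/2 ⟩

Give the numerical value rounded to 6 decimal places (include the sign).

+0.745356

√[10·0!4!5!/10! · 3!1!4!1!7!2!] = √(11520)
  +(−1)^0/∏(0,0,1,4,3,1)! = 1/144  (running 1/144)
⟨..|..⟩ = √(11520)·(1/144) = +0.745356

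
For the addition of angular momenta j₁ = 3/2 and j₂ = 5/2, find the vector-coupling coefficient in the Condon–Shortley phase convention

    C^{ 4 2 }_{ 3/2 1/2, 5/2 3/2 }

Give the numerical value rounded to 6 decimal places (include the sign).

+0.731925

√[9·0!3!5!/9! · 2!1!4!1!6!2!] = √(8640/7)
  +(−1)^0/∏(0,0,1,4,2,1)! = 1/48  (running 1/48)
⟨..|..⟩ = √(8640/7)·(1/48) = +0.731925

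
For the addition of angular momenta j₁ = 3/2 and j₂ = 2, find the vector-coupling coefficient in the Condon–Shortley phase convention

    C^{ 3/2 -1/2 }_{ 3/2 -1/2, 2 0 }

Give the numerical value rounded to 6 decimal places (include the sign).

triangle: 2!·1!·2!/6! = 4/720
(j±m)!: 1!·2!·2!·2!·1!·2! = 16
prefactor² = (2J+1)·Δ·N² = 16/45
  k=1: −1/(1!·1!·1!·1!·0!·1!) = -1
  k=2: +1/(2!·0!·0!·0!·1!·2!) = 1/4
Σ = -3/4  ⇒  CG² = 16/45·(-3/4)² = 1/5
CG = −√(1/5) = -0.447214

−√(1/5) = -0.447214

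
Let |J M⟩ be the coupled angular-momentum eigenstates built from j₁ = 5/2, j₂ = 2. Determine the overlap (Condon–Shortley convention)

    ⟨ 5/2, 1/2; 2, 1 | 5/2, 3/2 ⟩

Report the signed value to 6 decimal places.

triangle: 2!×3!×2!/8! = 24/40320
(j±m)!: 3!×2!×3!×1!×4!×1! = 1728
prefactor² = (2J+1)×Δ×N² = 216/35
  k=1: −1/(1!×1!×1!×2!×2!×0!) = -1/4
  k=2: +1/(2!×0!×0!×1!×3!×1!) = 1/12
Σ = -1/6  ⇒  CG² = 216/35×(-1/6)² = 6/35
CG = −√(6/35) = -0.414039

-0.414039  (= −√(6/35))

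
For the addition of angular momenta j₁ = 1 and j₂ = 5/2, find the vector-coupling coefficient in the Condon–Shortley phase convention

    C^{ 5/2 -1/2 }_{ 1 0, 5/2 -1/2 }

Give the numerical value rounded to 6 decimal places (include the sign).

+√(1/35) ≈ +0.169031

√[6·1!1!4!/7! · 1!1!2!3!2!3!] = √(144/35)
  +(−1)^0/∏(0,1,1,2,0,2)! = 1/4  (running 1/4)
  +(−1)^1/∏(1,0,0,1,1,3)! = -1/6  (running 1/12)
⟨..|..⟩ = √(144/35)·(1/12) = +0.169031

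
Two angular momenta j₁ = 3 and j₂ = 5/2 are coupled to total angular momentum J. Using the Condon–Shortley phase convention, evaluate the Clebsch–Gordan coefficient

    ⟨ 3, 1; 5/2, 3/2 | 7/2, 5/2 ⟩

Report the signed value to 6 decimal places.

-0.398410

√[8·2!4!3!/10! · 4!2!4!1!6!1!] = √(18432/35)
  +(−1)^1/∏(1,1,1,3,3,0)! = -1/36  (running -1/36)
  +(−1)^2/∏(2,0,0,2,4,1)! = 1/96  (running -5/288)
⟨..|..⟩ = √(18432/35)·(-5/288) = -0.398410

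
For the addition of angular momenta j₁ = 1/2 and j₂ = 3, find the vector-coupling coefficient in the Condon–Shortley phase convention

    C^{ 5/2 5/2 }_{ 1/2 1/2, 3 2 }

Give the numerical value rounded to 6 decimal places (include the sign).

+√(1/7) ≈ +0.377964

√[6·1!0!5!/7! · 1!0!5!1!5!0!] = √(14400/7)
  +(−1)^0/∏(0,1,0,5,0,0)! = 1/120  (running 1/120)
⟨..|..⟩ = √(14400/7)·(1/120) = +0.377964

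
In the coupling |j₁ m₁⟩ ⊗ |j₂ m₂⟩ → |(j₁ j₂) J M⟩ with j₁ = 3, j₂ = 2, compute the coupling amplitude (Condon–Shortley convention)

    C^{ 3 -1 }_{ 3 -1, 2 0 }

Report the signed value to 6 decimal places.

−√(3/20) = -0.387298

√[7·2!4!2!/9! · 2!4!2!2!2!4!] = √(256/15)
  +(−1)^0/∏(0,2,4,2,0,0)! = 1/96  (running 1/96)
  +(−1)^1/∏(1,1,3,1,1,1)! = -1/6  (running -5/32)
  +(−1)^2/∏(2,0,2,0,2,2)! = 1/16  (running -3/32)
⟨..|..⟩ = √(256/15)·(-3/32) = -0.387298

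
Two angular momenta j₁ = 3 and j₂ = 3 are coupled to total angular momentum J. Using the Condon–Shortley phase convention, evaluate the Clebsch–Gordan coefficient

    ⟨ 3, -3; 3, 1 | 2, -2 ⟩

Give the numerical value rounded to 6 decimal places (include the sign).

√[5·4!2!2!/9! · 0!6!4!2!0!4!] = √(7680/7)
  +(−1)^4/∏(4,0,2,0,0,2)! = 1/96  (running 1/96)
⟨..|..⟩ = √(7680/7)·(1/96) = +0.345033

+0.345033  (= +√(5/42))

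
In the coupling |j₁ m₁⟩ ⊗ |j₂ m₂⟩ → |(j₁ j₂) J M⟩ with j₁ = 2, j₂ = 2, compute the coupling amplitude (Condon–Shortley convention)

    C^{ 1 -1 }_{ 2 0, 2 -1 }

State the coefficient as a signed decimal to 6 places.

−√(3/10) ≈ -0.547723

triangle: 3!·1!·1!/6! = 6/720
(j±m)!: 2!·2!·1!·3!·0!·2! = 48
prefactor² = (2J+1)·Δ·N² = 6/5
  k=1: −1/(1!·2!·1!·0!·0!·1!) = -1/2
Σ = -1/2  ⇒  CG² = 6/5·(-1/2)² = 3/10
CG = −√(3/10) = -0.547723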